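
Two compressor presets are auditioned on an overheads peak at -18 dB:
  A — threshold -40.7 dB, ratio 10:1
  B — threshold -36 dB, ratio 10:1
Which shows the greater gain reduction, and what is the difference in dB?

A, by 4.23 dB

A: overshoot 22.7 dB → output overshoot 2.27 dB → GR 20.43 dB.
B: overshoot 18 dB → output overshoot 1.8 dB → GR 16.2 dB.
A reduces 4.23 dB more.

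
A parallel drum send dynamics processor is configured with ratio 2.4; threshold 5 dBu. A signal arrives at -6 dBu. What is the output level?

-6 dBu

-6 dBu is 11 dB below the 5 dBu threshold, so no gain reduction is applied.
Output = input = -6 dBu.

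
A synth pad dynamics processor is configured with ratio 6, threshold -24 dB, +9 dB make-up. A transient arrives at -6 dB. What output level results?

-12 dB

-6 dB sits 18 dB over threshold.
6:1 compression reduces that to 18/6 = 3 dB over.
That puts the output at -21 dB; make-up adds 9 dB, giving -12 dB.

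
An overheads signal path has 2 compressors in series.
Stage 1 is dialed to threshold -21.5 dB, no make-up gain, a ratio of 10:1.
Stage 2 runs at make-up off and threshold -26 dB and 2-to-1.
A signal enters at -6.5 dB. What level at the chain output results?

Stage 1: 15 dB above -21.5 dB, reduced 10:1 to 1.5 dB above → -20 dB.
Stage 2: overshoot 6 dB → 6/2 = 3 dB → -23 dB.

-23 dB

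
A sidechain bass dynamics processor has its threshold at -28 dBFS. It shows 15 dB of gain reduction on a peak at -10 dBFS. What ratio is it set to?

6:1

Input overshoot = -10 − (-28) = 18 dB.
Output overshoot = 18 − 15 = 3 dB.
Ratio = input overshoot / output overshoot = 18 / 3 = 6.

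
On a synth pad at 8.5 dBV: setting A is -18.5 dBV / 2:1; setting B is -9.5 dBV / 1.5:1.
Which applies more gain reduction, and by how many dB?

A: 27 dB over, compressed to 13.5 dB over, so 13.5 dB of GR.
B: 18 dB over, compressed to 12 dB over, so 6 dB of GR.
A reduces 7.5 dB more.

A, by 7.5 dB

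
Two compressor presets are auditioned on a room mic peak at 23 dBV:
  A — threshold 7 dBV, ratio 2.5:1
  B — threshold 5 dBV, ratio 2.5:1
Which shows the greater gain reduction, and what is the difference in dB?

A: overshoot 16 dB → output overshoot 6.4 dB → GR 9.6 dB.
B: overshoot 18 dB → output overshoot 7.2 dB → GR 10.8 dB.
B applies 1.2 dB more gain reduction.

B, by 1.2 dB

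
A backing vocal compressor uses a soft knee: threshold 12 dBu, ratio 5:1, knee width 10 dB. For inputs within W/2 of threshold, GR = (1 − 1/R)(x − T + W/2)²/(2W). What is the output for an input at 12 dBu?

11 dBu

x − T + W/2 = 12 − 12 + 5 = 5.
GR = (1 − 1/5) × 5² / 20 = 0.8 × 25 / 20 = 1 dB.
Output = 12 − 1 = 11 dBu.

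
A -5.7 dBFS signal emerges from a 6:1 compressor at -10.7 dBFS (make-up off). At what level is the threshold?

-11.7 dBFS

Let T be the threshold. Output overshoot = (input overshoot)/R, so -10.7 − T = (-5.7 − T)/6.
6·(-10.7 − T) = -5.7 − T → 5·T = -64.2 − (-5.7) = -58.5.
T = -58.5/5 = -11.7 dBFS.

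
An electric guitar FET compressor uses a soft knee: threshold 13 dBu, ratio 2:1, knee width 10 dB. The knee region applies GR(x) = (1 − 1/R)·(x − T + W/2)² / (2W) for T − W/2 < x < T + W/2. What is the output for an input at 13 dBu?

12.375 dBu

x − T + W/2 = 13 − 13 + 5 = 5.
GR = (1 − 1/2) × 5² / 20 = 0.5 × 25 / 20 = 0.625 dB.
Output = 13 − 0.625 = 12.375 dBu.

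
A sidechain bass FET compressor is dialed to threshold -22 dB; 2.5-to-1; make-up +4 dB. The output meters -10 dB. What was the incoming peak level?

-2 dB

Remove make-up: -10 − 4 = -14 dB.
Post-compression overshoot = -14 − (-22) = 8 dB.
Input overshoot = R × output overshoot = 20 dB → input = -22 + 20 = -2 dB.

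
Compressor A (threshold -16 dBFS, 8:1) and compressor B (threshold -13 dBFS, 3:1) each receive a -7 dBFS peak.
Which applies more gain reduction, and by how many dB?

A: overshoot 9 dB → output overshoot 1.125 dB → GR 7.875 dB.
B: overshoot 6 dB → output overshoot 2 dB → GR 4 dB.
A applies 3.875 dB more gain reduction.

A, by 3.875 dB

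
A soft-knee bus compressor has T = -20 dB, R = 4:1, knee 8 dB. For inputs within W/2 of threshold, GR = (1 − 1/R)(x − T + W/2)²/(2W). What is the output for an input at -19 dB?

x − T + W/2 = -19 − (-20) + 4 = 5.
GR = (1 − 1/4) × 5² / 16 = 0.75 × 25 / 16 = 1.171875 dB.
Output = -19 − 1.171875 = -20.171875 dB.

-20.171875 dB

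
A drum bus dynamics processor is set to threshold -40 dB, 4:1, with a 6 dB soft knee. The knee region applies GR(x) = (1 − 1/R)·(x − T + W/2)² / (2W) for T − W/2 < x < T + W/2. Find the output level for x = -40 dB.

x − T + W/2 = -40 − (-40) + 3 = 3.
GR = (1 − 1/4) × 3² / 12 = 0.75 × 9 / 12 = 0.5625 dB.
Output = -40 − 0.5625 = -40.5625 dB.

-40.5625 dB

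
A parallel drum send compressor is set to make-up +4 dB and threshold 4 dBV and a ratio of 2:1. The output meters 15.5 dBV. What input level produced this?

19 dBV

Before make-up, the level was 15.5 − 4 = 11.5 dBV.
Post-compression overshoot = 11.5 − 4 = 7.5 dB.
Input overshoot = R × output overshoot = 15 dB → input = 4 + 15 = 19 dBV.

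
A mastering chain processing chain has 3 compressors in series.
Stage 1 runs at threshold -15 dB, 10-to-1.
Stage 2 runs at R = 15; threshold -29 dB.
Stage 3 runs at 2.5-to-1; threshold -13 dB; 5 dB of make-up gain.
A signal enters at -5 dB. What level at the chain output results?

Stage 1: 10 dB above -15 dB, reduced 10:1 to 1 dB above → -14 dB.
Stage 2: -14 dB is 15 dB over -29 dB; at 15:1 that becomes 1 dB over, giving -28 dB.
Stage 3: below threshold (-28 ≤ -13); passes unchanged; make-up brings it to -23 dB.

-23 dB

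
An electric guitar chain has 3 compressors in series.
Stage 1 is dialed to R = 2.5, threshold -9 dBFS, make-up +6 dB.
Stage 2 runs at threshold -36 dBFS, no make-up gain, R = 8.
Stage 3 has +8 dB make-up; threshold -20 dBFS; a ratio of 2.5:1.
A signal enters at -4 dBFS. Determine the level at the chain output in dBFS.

-23.625 dBFS

Stage 1: overshoot 5 dB → 5/2.5 = 2 dB → -7 dBFS; +6 dB make-up → -1 dBFS.
Stage 2: 35 dB above -36 dBFS, reduced 8:1 to 4.375 dB above → -31.625 dBFS.
Stage 3: below threshold (-31.625 ≤ -20); passes unchanged; make-up brings it to -23.625 dBFS.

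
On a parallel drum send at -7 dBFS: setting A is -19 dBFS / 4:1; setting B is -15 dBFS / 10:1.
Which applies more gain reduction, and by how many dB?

A, by 1.8 dB

A: GR = 12 − 12/4 = 9 dB.
B: GR = 8 − 8/10 = 7.2 dB.
A reduces 1.8 dB more.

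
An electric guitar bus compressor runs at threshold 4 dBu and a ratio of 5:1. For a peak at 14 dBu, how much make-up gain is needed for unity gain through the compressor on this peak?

8 dB

Overshoot 10 dB → 10/5 = 2 dB after compression, so the compressed level is 4 + 2 = 6 dBu.
Make-up = target − compressed = 14 − 6 = 8 dB.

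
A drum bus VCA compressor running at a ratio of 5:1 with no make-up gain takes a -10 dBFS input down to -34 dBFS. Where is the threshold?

Let T be the threshold. Output overshoot = (input overshoot)/R, so -34 − T = (-10 − T)/5.
5·(-34 − T) = -10 − T → 4·T = -170 − (-10) = -160.
T = -160/4 = -40 dBFS.

-40 dBFS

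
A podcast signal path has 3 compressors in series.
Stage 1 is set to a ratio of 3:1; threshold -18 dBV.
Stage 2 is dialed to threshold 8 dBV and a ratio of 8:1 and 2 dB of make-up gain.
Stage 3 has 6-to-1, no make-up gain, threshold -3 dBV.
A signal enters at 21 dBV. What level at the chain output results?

Stage 1: 39 dB above -18 dBV, reduced 3:1 to 13 dB above → -5 dBV.
Stage 2: -5 dBV is at or below the 8 dBV threshold — no compression; make-up brings it to -3 dBV.
Stage 3: -3 dBV ≤ -3 dBV, so stage 3 doesn't engage; output -3 dBV.

-3 dBV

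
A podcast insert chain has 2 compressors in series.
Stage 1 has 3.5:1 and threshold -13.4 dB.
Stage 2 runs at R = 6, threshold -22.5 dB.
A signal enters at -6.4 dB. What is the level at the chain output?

-20.65 dB

Stage 1: overshoot 7 dB → 7/3.5 = 2 dB → -11.4 dB.
Stage 2: -11.4 dB is 11.1 dB over -22.5 dB; at 6:1 that becomes 1.85 dB over, giving -20.65 dB.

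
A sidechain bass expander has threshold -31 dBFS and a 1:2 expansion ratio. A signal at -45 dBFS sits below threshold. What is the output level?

-59 dBFS

The input is 14 dB below the -31 dBFS threshold.
A 1:2 expander multiplies undershoot by 2: 14 × 2 = 28 dB below threshold.
Output = -31 − 28 = -59 dBFS.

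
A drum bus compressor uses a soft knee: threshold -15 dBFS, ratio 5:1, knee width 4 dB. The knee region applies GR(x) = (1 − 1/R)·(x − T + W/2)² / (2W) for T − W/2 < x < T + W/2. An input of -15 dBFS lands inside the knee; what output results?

-15.4 dBFS

x − T + W/2 = -15 − (-15) + 2 = 2.
GR = (1 − 1/5) × 2² / 8 = 0.8 × 4 / 8 = 0.4 dB.
Output = -15 − 0.4 = -15.4 dBFS.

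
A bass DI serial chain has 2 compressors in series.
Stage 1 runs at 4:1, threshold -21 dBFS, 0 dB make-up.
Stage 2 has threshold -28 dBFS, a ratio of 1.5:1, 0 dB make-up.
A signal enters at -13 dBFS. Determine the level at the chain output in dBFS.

Stage 1: -13 dBFS is 8 dB over -21 dBFS; at 4:1 that becomes 2 dB over, giving -19 dBFS.
Stage 2: 9 dB above -28 dBFS, reduced 1.5:1 to 6 dB above → -22 dBFS.

-22 dBFS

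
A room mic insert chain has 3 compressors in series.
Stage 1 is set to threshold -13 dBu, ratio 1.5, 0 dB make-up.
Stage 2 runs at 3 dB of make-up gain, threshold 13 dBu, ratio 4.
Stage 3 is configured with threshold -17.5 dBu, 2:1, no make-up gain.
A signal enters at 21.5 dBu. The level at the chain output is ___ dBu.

Stage 1: 21.5 dBu is 34.5 dB over -13 dBu; at 1.5:1 that becomes 23 dB over, giving 10 dBu.
Stage 2: 10 dBu ≤ 13 dBu, so stage 2 doesn't engage; make-up brings it to 13 dBu.
Stage 3: overshoot 30.5 dB → 30.5/2 = 15.25 dB → -2.25 dBu.

-2.25 dBu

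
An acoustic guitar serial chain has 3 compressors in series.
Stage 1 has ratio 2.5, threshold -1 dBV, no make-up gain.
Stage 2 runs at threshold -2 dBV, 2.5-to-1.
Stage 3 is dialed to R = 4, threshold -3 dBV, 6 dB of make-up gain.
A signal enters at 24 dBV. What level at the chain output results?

Stage 1: overshoot 25 dB → 25/2.5 = 10 dB → 9 dBV.
Stage 2: 9 dBV is 11 dB over -2 dBV; at 2.5:1 that becomes 4.4 dB over, giving 2.4 dBV.
Stage 3: 5.4 dB above -3 dBV, reduced 4:1 to 1.35 dB above → -1.65 dBV; +6 dB make-up → 4.35 dBV.

4.35 dBV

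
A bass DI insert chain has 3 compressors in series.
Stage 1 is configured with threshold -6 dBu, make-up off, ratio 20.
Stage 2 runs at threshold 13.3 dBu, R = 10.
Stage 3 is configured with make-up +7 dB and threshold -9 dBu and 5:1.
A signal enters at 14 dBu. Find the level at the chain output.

Stage 1: 14 dBu is 20 dB over -6 dBu; at 20:1 that becomes 1 dB over, giving -5 dBu.
Stage 2: -5 dBu ≤ 13.3 dBu, so stage 2 doesn't engage; output -5 dBu.
Stage 3: overshoot 4 dB → 4/5 = 0.8 dB → -8.2 dBu; +7 dB make-up → -1.2 dBu.

-1.2 dBu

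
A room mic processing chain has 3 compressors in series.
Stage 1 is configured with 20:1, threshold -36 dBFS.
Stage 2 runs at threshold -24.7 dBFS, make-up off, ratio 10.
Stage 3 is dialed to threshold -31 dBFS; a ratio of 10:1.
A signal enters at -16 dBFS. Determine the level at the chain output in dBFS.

Stage 1: -16 dBFS is 20 dB over -36 dBFS; at 20:1 that becomes 1 dB over, giving -35 dBFS.
Stage 2: -35 dBFS ≤ -24.7 dBFS, so stage 2 doesn't engage; output -35 dBFS.
Stage 3: below threshold (-35 ≤ -31); passes unchanged; output -35 dBFS.

-35 dBFS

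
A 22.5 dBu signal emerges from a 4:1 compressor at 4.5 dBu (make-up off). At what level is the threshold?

Let T be the threshold. Output overshoot = (input overshoot)/R, so 4.5 − T = (22.5 − T)/4.
4·(4.5 − T) = 22.5 − T → 3·T = 18 − 22.5 = -4.5.
T = -4.5/3 = -1.5 dBu.

-1.5 dBu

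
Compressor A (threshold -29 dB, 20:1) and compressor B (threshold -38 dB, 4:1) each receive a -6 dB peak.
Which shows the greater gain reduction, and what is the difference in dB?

B, by 2.15 dB

A: GR = 23 − 23/20 = 21.85 dB.
B: GR = 32 − 32/4 = 24 dB.
Difference: 2.15 dB in favour of B.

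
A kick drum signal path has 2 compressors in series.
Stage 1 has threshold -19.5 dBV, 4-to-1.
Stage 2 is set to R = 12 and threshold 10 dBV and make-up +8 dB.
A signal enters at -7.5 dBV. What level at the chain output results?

Stage 1: 12 dB above -19.5 dBV, reduced 4:1 to 3 dB above → -16.5 dBV.
Stage 2: below threshold (-16.5 ≤ 10); passes unchanged; make-up brings it to -8.5 dBV.

-8.5 dBV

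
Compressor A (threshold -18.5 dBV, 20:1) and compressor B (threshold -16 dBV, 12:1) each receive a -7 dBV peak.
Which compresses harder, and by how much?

A: GR = 11.5 − 11.5/20 = 10.925 dB.
B: GR = 9 − 9/12 = 8.25 dB.
A applies 2.675 dB more gain reduction.

A, by 2.675 dB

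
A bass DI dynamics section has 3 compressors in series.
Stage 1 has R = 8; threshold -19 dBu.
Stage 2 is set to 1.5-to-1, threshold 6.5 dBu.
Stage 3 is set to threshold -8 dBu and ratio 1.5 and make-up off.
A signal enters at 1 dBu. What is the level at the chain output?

Stage 1: overshoot 20 dB → 20/8 = 2.5 dB → -16.5 dBu.
Stage 2: below threshold (-16.5 ≤ 6.5); passes unchanged; output -16.5 dBu.
Stage 3: -16.5 dBu ≤ -8 dBu, so stage 3 doesn't engage; output -16.5 dBu.

-16.5 dBu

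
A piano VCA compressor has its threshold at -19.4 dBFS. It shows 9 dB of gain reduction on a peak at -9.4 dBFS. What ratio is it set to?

Input overshoot = -9.4 − (-19.4) = 10 dB.
Output overshoot = 10 − 9 = 1 dB.
Ratio = input overshoot / output overshoot = 10 / 1 = 10.

10:1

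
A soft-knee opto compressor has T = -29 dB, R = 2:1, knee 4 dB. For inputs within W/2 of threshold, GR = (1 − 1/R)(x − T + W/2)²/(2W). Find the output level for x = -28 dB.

-28.5625 dB

x − T + W/2 = -28 − (-29) + 2 = 3.
GR = (1 − 1/2) × 3² / 8 = 0.5 × 9 / 8 = 0.5625 dB.
Output = -28 − 0.5625 = -28.5625 dB.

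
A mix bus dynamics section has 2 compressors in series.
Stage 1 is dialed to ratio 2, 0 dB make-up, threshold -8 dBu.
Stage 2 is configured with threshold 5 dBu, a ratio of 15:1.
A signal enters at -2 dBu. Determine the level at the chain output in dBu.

Stage 1: 6 dB above -8 dBu, reduced 2:1 to 3 dB above → -5 dBu.
Stage 2: below threshold (-5 ≤ 5); passes unchanged; output -5 dBu.

-5 dBu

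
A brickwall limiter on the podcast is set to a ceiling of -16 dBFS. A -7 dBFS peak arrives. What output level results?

The limiter clamps the peak to its -16 dBFS ceiling.

-16 dBFS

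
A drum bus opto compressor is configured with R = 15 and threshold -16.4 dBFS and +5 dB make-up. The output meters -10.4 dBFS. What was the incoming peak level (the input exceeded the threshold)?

-1.4 dBFS

Stripping the +5 dB make-up gives -15.4 dBFS at the gain stage.
The compressed level sits -15.4 − (-16.4) = 1 dB over threshold.
Undo the ratio: input overshoot = 1 × 15 = 15 dB, giving input = -1.4 dBFS.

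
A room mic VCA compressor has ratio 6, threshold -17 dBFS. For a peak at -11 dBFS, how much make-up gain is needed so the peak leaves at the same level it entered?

5 dB

Without make-up, output = threshold + overshoot/6 = -17 + 1 = -16 dBFS.
Gap to target: 5 dB.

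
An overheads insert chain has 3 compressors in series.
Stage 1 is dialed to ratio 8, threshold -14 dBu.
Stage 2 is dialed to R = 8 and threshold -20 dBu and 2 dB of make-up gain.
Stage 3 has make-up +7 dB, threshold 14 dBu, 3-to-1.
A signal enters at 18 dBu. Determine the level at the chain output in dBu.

Stage 1: 32 dB above -14 dBu, reduced 8:1 to 4 dB above → -10 dBu.
Stage 2: 10 dB above -20 dBu, reduced 8:1 to 1.25 dB above → -18.75 dBu; +2 dB make-up → -16.75 dBu.
Stage 3: below threshold (-16.75 ≤ 14); passes unchanged; make-up brings it to -9.75 dBu.

-9.75 dBu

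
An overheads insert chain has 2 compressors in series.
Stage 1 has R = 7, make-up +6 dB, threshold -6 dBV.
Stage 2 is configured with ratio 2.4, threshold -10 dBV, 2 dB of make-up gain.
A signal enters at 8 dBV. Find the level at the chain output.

-3 dBV

Stage 1: 8 dBV is 14 dB over -6 dBV; at 7:1 that becomes 2 dB over, giving -4 dBV; +6 dB make-up → 2 dBV.
Stage 2: 2 dBV is 12 dB over -10 dBV; at 2.4:1 that becomes 5 dB over, giving -5 dBV; +2 dB make-up → -3 dBV.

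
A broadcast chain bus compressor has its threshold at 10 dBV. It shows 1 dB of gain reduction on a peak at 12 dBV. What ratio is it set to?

Input overshoot = 12 − 10 = 2 dB.
Output overshoot = 2 − 1 = 1 dB.
Ratio = input overshoot / output overshoot = 2 / 1 = 2.

2:1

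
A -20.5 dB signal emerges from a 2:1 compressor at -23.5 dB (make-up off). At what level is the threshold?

Gain reduction = -20.5 − (-23.5) = 3 dB; output overshoot = GR / (R − 1) = 3 / 1 = 3 dB.
Threshold = output − output overshoot = -23.5 − 3 = -26.5 dB.

-26.5 dB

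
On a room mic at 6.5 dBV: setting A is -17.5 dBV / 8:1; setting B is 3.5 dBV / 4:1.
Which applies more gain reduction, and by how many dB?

A: overshoot 24 dB → output overshoot 3 dB → GR 21 dB.
B: overshoot 3 dB → output overshoot 0.75 dB → GR 2.25 dB.
A reduces 18.75 dB more.

A, by 18.75 dB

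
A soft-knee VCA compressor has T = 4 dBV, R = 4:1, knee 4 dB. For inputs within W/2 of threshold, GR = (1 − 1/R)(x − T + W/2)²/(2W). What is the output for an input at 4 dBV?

3.625 dBV

x − T + W/2 = 4 − 4 + 2 = 2.
GR = (1 − 1/4) × 2² / 8 = 0.75 × 4 / 8 = 0.375 dB.
Output = 4 − 0.375 = 3.625 dBV.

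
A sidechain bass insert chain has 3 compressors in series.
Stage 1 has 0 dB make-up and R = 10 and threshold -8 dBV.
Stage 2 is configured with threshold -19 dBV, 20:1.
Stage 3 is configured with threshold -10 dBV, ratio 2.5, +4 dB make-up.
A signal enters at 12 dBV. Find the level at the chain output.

Stage 1: 12 dBV is 20 dB over -8 dBV; at 10:1 that becomes 2 dB over, giving -6 dBV.
Stage 2: overshoot 13 dB → 13/20 = 0.65 dB → -18.35 dBV.
Stage 3: below threshold (-18.35 ≤ -10); passes unchanged; make-up brings it to -14.35 dBV.

-14.35 dBV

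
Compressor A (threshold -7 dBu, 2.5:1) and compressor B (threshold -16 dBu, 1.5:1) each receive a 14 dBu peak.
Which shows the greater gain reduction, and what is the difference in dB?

A, by 2.6 dB

A: 21 dB over, compressed to 8.4 dB over, so 12.6 dB of GR.
B: 30 dB over, compressed to 20 dB over, so 10 dB of GR.
A applies 2.6 dB more gain reduction.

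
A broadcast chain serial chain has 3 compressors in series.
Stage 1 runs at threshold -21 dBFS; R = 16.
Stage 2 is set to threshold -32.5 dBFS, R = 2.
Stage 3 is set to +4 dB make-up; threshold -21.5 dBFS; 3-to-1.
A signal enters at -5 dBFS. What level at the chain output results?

Stage 1: -5 dBFS is 16 dB over -21 dBFS; at 16:1 that becomes 1 dB over, giving -20 dBFS.
Stage 2: -20 dBFS is 12.5 dB over -32.5 dBFS; at 2:1 that becomes 6.25 dB over, giving -26.25 dBFS.
Stage 3: -26.25 dBFS is at or below the -21.5 dBFS threshold — no compression; make-up brings it to -22.25 dBFS.

-22.25 dBFS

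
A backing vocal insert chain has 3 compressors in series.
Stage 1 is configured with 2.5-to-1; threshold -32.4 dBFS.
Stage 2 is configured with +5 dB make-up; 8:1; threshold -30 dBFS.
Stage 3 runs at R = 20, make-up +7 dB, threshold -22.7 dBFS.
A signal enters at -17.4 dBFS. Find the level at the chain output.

-17.55 dBFS

Stage 1: overshoot 15 dB → 15/2.5 = 6 dB → -26.4 dBFS.
Stage 2: -26.4 dBFS is 3.6 dB over -30 dBFS; at 8:1 that becomes 0.45 dB over, giving -29.55 dBFS; +5 dB make-up → -24.55 dBFS.
Stage 3: -24.55 dBFS is at or below the -22.7 dBFS threshold — no compression; make-up brings it to -17.55 dBFS.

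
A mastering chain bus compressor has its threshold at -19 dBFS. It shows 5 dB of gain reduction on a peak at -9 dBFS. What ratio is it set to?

Input overshoot = -9 − (-19) = 10 dB.
Output overshoot = 10 − 5 = 5 dB.
Ratio = input overshoot / output overshoot = 10 / 5 = 2.

2:1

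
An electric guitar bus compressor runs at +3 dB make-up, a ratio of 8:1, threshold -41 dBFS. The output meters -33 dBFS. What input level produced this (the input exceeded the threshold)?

-1 dBFS

Remove make-up: -33 − 3 = -36 dBFS.
Post-compression overshoot = -36 − (-41) = 5 dB.
Input overshoot = R × output overshoot = 40 dB → input = -41 + 40 = -1 dBFS.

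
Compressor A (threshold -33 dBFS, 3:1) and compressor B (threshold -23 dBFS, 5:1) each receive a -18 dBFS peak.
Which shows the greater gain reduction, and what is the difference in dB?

A, by 6 dB

A: GR = 15 − 15/3 = 10 dB.
B: GR = 5 − 5/5 = 4 dB.
Difference: 6 dB in favour of A.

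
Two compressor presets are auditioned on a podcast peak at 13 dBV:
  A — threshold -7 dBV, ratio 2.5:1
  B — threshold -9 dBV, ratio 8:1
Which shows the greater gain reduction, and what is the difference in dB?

B, by 7.25 dB

A: 20 dB over, compressed to 8 dB over, so 12 dB of GR.
B: 22 dB over, compressed to 2.75 dB over, so 19.25 dB of GR.
Difference: 7.25 dB in favour of B.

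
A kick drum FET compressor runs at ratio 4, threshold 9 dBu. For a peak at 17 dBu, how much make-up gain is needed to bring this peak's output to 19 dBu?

The peak compresses to 9 + 8/4 = 11 dBu.
To reach 19 dBu requires 19 − 11 = 8 dB of make-up.

8 dB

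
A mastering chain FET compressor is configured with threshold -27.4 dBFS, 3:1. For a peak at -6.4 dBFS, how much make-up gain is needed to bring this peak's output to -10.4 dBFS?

Overshoot 21 dB → 21/3 = 7 dB after compression, so the compressed level is -27.4 + 7 = -20.4 dBFS.
Make-up = target − compressed = -10.4 − (-20.4) = 10 dB.

10 dB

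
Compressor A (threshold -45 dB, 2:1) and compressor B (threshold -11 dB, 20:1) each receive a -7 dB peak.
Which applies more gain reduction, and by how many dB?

A: GR = 38 − 38/2 = 19 dB.
B: GR = 4 − 4/20 = 3.8 dB.
A applies 15.2 dB more gain reduction.

A, by 15.2 dB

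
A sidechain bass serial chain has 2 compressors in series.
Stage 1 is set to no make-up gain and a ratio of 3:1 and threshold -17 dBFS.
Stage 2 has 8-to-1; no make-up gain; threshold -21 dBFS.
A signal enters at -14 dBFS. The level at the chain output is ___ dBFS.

-20.375 dBFS

Stage 1: overshoot 3 dB → 3/3 = 1 dB → -16 dBFS.
Stage 2: 5 dB above -21 dBFS, reduced 8:1 to 0.625 dB above → -20.375 dBFS.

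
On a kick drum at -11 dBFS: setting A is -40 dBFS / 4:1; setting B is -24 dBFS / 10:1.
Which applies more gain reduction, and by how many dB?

A: overshoot 29 dB → output overshoot 7.25 dB → GR 21.75 dB.
B: overshoot 13 dB → output overshoot 1.3 dB → GR 11.7 dB.
A applies 10.05 dB more gain reduction.

A, by 10.05 dB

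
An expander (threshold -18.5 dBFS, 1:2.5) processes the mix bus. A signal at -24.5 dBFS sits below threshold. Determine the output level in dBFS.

The input is 6 dB below the -18.5 dBFS threshold.
A 1:2.5 expander multiplies undershoot by 2.5: 6 × 2.5 = 15 dB below threshold.
Output = -18.5 − 15 = -33.5 dBFS.

-33.5 dBFS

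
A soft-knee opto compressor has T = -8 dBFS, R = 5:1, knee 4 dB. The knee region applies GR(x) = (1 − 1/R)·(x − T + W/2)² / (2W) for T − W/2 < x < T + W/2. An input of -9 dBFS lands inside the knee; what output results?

-9.1 dBFS

x − T + W/2 = -9 − (-8) + 2 = 1.
GR = (1 − 1/5) × 1² / 8 = 0.8 × 1 / 8 = 0.1 dB.
Output = -9 − 0.1 = -9.1 dBFS.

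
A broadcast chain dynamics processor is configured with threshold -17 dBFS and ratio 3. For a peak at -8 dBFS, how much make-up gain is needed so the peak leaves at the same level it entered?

The peak compresses to -17 + 9/3 = -14 dBFS.
To reach -8 dBFS requires -8 − (-14) = 6 dB of make-up.

6 dB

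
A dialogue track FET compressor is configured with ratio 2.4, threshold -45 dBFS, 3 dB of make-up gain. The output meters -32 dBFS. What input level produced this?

Before make-up, the level was -32 − 3 = -35 dBFS.
Post-compression overshoot = -35 − (-45) = 10 dB.
Input overshoot = R × output overshoot = 24 dB → input = -45 + 24 = -21 dBFS.

-21 dBFS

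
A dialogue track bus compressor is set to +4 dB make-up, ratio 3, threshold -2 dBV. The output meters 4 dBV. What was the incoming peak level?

Remove make-up: 4 − 4 = 0 dBV.
The compressed level sits 0 − (-2) = 2 dB over threshold.
Before 3:1 compression the overshoot was 2 × 3 = 6 dB, so input = -2 + 6 = 4 dBV.

4 dBV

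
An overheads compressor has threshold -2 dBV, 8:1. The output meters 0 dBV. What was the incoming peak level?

14 dBV

That's 2 dB above the -2 dBV threshold.
Undo the ratio: input overshoot = 2 × 8 = 16 dB, giving input = 14 dBV.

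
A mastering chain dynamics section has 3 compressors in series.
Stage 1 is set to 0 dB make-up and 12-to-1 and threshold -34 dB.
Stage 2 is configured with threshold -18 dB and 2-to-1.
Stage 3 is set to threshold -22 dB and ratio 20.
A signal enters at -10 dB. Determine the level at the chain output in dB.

-32 dB

Stage 1: -10 dB is 24 dB over -34 dB; at 12:1 that becomes 2 dB over, giving -32 dB.
Stage 2: -32 dB ≤ -18 dB, so stage 2 doesn't engage; output -32 dB.
Stage 3: -32 dB is at or below the -22 dB threshold — no compression; output -32 dB.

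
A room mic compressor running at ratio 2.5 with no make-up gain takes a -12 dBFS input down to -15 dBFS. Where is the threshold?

-17 dBFS

Input is 5 dB above T (since output overshoot × R = input overshoot: (-15 − T)·2.5 = -12 − T gives T = -17 dBFS).
Check: -17 + (-12 − (-17))/2.5 = -17 + 2 = -15 dBFS. ✓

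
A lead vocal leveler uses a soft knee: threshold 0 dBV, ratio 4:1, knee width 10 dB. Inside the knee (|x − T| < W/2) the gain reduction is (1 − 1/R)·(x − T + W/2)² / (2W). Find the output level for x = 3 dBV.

x − T + W/2 = 3 − 0 + 5 = 8.
GR = (1 − 1/4) × 8² / 20 = 0.75 × 64 / 20 = 2.4 dB.
Output = 3 − 2.4 = 0.6 dBV.

0.6 dBV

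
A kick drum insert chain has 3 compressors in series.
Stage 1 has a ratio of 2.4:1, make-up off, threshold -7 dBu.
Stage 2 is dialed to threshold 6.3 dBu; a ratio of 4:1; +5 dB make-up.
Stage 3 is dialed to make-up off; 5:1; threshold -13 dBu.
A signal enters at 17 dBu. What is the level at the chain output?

-8.8 dBu

Stage 1: 17 dBu is 24 dB over -7 dBu; at 2.4:1 that becomes 10 dB over, giving 3 dBu.
Stage 2: 3 dBu ≤ 6.3 dBu, so stage 2 doesn't engage; make-up brings it to 8 dBu.
Stage 3: 8 dBu is 21 dB over -13 dBu; at 5:1 that becomes 4.2 dB over, giving -8.8 dBu.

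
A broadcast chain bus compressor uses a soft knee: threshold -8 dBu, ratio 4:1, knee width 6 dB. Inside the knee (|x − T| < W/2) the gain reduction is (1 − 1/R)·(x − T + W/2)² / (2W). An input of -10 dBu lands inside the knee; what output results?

x − T + W/2 = -10 − (-8) + 3 = 1.
GR = (1 − 1/4) × 1² / 12 = 0.75 × 1 / 12 = 0.0625 dB.
Output = -10 − 0.0625 = -10.0625 dBu.

-10.0625 dBu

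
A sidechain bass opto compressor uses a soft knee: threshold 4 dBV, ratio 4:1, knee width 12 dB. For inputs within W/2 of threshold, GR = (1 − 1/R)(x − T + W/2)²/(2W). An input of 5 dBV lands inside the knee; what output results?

3.46875 dBV

x − T + W/2 = 5 − 4 + 6 = 7.
GR = (1 − 1/4) × 7² / 24 = 0.75 × 49 / 24 = 1.53125 dB.
Output = 5 − 1.53125 = 3.46875 dBV.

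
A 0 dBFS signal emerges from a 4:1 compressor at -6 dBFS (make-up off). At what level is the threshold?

Let T be the threshold. Output overshoot = (input overshoot)/R, so -6 − T = (0 − T)/4.
4·(-6 − T) = 0 − T → 3·T = -24 − 0 = -24.
T = -24/3 = -8 dBFS.

-8 dBFS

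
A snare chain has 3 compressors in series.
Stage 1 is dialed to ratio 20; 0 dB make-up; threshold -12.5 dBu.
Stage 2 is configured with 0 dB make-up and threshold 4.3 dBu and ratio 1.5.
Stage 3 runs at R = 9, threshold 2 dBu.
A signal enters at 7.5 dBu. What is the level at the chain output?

Stage 1: overshoot 20 dB → 20/20 = 1 dB → -11.5 dBu.
Stage 2: -11.5 dBu ≤ 4.3 dBu, so stage 2 doesn't engage; output -11.5 dBu.
Stage 3: -11.5 dBu is at or below the 2 dBu threshold — no compression; output -11.5 dBu.

-11.5 dBu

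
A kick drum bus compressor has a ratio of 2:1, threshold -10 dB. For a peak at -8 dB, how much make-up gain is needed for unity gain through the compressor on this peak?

The peak compresses to -10 + 2/2 = -9 dB.
To reach -8 dB requires -8 − (-9) = 1 dB of make-up.

1 dB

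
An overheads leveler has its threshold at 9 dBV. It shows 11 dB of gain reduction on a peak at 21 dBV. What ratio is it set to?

12:1

Input overshoot = 21 − 9 = 12 dB.
Output overshoot = 12 − 11 = 1 dB.
Ratio = input overshoot / output overshoot = 12 / 1 = 12.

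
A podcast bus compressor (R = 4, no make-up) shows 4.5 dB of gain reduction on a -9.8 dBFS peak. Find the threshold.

Gain reduction = -9.8 − (-14.3) = 4.5 dB; output overshoot = GR / (R − 1) = 4.5 / 3 = 1.5 dB.
Threshold = output − output overshoot = -14.3 − 1.5 = -15.8 dBFS.

-15.8 dBFS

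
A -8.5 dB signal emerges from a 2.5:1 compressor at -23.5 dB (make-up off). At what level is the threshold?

Input is 25 dB above T (since output overshoot × R = input overshoot: (-23.5 − T)·2.5 = -8.5 − T gives T = -33.5 dB).
Check: -33.5 + (-8.5 − (-33.5))/2.5 = -33.5 + 10 = -23.5 dB. ✓

-33.5 dB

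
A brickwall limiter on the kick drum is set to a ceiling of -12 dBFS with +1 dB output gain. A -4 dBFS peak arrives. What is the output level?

The limiter clamps the peak to its -12 dBFS ceiling.
Output gain then adds 1 dB: -12 + 1 = -11 dBFS.

-11 dBFS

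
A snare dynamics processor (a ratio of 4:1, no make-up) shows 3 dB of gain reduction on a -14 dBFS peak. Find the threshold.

-18 dBFS

Gain reduction = -14 − (-17) = 3 dB; output overshoot = GR / (R − 1) = 3 / 3 = 1 dB.
Threshold = output − output overshoot = -17 − 1 = -18 dBFS.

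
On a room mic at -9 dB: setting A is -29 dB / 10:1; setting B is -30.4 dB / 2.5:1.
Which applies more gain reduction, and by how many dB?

A, by 5.16 dB

A: 20 dB over, compressed to 2 dB over, so 18 dB of GR.
B: 21.4 dB over, compressed to 8.56 dB over, so 12.84 dB of GR.
Difference: 5.16 dB in favour of A.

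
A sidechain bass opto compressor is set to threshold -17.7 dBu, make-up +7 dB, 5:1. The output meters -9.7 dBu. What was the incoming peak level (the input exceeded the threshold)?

Before make-up, the level was -9.7 − 7 = -16.7 dBu.
That's 1 dB above the -17.7 dBu threshold.
Before 5:1 compression the overshoot was 1 × 5 = 5 dB, so input = -17.7 + 5 = -12.7 dBu.

-12.7 dBu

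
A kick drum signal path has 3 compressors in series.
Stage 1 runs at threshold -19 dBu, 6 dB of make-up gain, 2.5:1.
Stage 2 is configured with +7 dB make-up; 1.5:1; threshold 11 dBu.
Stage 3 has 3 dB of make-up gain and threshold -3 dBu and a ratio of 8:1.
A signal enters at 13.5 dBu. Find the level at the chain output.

1.25 dBu

Stage 1: 13.5 dBu is 32.5 dB over -19 dBu; at 2.5:1 that becomes 13 dB over, giving -6 dBu; +6 dB make-up → 0 dBu.
Stage 2: 0 dBu ≤ 11 dBu, so stage 2 doesn't engage; make-up brings it to 7 dBu.
Stage 3: 7 dBu is 10 dB over -3 dBu; at 8:1 that becomes 1.25 dB over, giving -1.75 dBu; +3 dB make-up → 1.25 dBu.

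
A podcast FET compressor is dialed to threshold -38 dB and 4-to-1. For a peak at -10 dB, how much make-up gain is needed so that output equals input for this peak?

21 dB

Overshoot 28 dB → 28/4 = 7 dB after compression, so the compressed level is -38 + 7 = -31 dB.
Make-up = target − compressed = -10 − (-31) = 21 dB.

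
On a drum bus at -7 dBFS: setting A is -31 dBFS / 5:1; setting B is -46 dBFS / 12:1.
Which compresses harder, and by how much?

B, by 16.55 dB

A: overshoot 24 dB → output overshoot 4.8 dB → GR 19.2 dB.
B: overshoot 39 dB → output overshoot 3.25 dB → GR 35.75 dB.
B applies 16.55 dB more gain reduction.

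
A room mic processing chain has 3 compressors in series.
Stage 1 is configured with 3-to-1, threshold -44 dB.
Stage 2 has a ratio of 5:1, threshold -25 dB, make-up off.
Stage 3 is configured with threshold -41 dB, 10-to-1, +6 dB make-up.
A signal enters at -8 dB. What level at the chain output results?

Stage 1: -8 dB is 36 dB over -44 dB; at 3:1 that becomes 12 dB over, giving -32 dB.
Stage 2: -32 dB is at or below the -25 dB threshold — no compression; output -32 dB.
Stage 3: 9 dB above -41 dB, reduced 10:1 to 0.9 dB above → -40.1 dB; +6 dB make-up → -34.1 dB.

-34.1 dB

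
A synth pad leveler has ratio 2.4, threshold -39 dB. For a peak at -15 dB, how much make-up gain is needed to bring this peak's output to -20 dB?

Overshoot 24 dB → 24/2.4 = 10 dB after compression, so the compressed level is -39 + 10 = -29 dB.
Make-up = target − compressed = -20 − (-29) = 9 dB.

9 dB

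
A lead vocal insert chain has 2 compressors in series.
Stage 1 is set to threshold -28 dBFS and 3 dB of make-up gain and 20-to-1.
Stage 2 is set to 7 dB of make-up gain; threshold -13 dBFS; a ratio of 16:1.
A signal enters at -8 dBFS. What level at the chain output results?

-17 dBFS

Stage 1: -8 dBFS is 20 dB over -28 dBFS; at 20:1 that becomes 1 dB over, giving -27 dBFS; +3 dB make-up → -24 dBFS.
Stage 2: -24 dBFS is at or below the -13 dBFS threshold — no compression; make-up brings it to -17 dBFS.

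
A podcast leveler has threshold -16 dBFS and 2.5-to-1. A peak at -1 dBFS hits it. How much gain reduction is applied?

Overshoot = -1 − (-16) = 15 dB.
At 2.5:1, output sits 15/2.5 = 6 dB above threshold.
GR = overshoot in − overshoot out = 15 − 6 = 9 dB.

9 dB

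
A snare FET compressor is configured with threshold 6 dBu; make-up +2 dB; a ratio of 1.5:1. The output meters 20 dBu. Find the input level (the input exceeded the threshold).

Remove make-up: 20 − 2 = 18 dBu.
Post-compression overshoot = 18 − 6 = 12 dB.
Undo the ratio: input overshoot = 12 × 1.5 = 18 dB, giving input = 24 dBu.

24 dBu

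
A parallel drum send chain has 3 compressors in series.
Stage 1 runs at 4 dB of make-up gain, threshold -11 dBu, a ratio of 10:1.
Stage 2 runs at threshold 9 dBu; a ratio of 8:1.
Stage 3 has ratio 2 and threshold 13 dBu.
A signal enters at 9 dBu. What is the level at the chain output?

Stage 1: 20 dB above -11 dBu, reduced 10:1 to 2 dB above → -9 dBu; +4 dB make-up → -5 dBu.
Stage 2: below threshold (-5 ≤ 9); passes unchanged; output -5 dBu.
Stage 3: -5 dBu is at or below the 13 dBu threshold — no compression; output -5 dBu.

-5 dBu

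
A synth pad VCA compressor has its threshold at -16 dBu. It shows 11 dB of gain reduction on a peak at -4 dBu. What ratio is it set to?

Input overshoot = -4 − (-16) = 12 dB.
Output overshoot = 12 − 11 = 1 dB.
Ratio = input overshoot / output overshoot = 12 / 1 = 12.

12:1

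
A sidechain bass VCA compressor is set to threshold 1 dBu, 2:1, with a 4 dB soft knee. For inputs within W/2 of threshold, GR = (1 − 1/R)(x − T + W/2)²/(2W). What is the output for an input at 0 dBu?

x − T + W/2 = 0 − 1 + 2 = 1.
GR = (1 − 1/2) × 1² / 8 = 0.5 × 1 / 8 = 0.0625 dB.
Output = 0 − 0.0625 = -0.0625 dBu.

-0.0625 dBu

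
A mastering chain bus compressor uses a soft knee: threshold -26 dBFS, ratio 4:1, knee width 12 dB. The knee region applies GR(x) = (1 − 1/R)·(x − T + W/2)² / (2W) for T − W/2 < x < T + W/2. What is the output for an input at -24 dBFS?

x − T + W/2 = -24 − (-26) + 6 = 8.
GR = (1 − 1/4) × 8² / 24 = 0.75 × 64 / 24 = 2 dB.
Output = -24 − 2 = -26 dBFS.

-26 dBFS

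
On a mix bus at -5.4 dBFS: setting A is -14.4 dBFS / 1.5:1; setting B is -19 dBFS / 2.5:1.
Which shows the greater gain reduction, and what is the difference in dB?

B, by 5.16 dB

A: GR = 9 − 9/1.5 = 3 dB.
B: GR = 13.6 − 13.6/2.5 = 8.16 dB.
B reduces 5.16 dB more.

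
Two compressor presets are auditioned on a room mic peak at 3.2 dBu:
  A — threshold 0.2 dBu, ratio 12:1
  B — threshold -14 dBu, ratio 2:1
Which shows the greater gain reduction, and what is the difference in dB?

B, by 5.85 dB

A: 3 dB over, compressed to 0.25 dB over, so 2.75 dB of GR.
B: 17.2 dB over, compressed to 8.6 dB over, so 8.6 dB of GR.
B reduces 5.85 dB more.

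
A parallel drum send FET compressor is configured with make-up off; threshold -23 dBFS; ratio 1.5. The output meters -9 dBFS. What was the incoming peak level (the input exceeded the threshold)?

The compressed level sits -9 − (-23) = 14 dB over threshold.
Input overshoot = R × output overshoot = 21 dB → input = -23 + 21 = -2 dBFS.

-2 dBFS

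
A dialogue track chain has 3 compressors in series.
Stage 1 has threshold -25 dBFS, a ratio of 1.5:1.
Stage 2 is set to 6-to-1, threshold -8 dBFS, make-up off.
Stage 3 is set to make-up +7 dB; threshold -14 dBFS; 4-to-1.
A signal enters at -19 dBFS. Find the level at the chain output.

Stage 1: overshoot 6 dB → 6/1.5 = 4 dB → -21 dBFS.
Stage 2: below threshold (-21 ≤ -8); passes unchanged; output -21 dBFS.
Stage 3: -21 dBFS ≤ -14 dBFS, so stage 3 doesn't engage; make-up brings it to -14 dBFS.

-14 dBFS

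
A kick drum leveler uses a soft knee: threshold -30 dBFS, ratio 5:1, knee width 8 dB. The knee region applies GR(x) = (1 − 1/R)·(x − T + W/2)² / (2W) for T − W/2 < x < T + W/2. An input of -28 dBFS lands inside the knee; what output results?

-29.8 dBFS

x − T + W/2 = -28 − (-30) + 4 = 6.
GR = (1 − 1/5) × 6² / 16 = 0.8 × 36 / 16 = 1.8 dB.
Output = -28 − 1.8 = -29.8 dBFS.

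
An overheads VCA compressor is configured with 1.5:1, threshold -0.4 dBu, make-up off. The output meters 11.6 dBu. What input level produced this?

The compressed level sits 11.6 − (-0.4) = 12 dB over threshold.
Undo the ratio: input overshoot = 12 × 1.5 = 18 dB, giving input = 17.6 dBu.

17.6 dBu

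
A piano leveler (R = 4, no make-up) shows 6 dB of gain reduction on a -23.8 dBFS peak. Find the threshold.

Let T be the threshold. Output overshoot = (input overshoot)/R, so -29.8 − T = (-23.8 − T)/4.
4·(-29.8 − T) = -23.8 − T → 3·T = -119.2 − (-23.8) = -95.4.
T = -95.4/3 = -31.8 dBFS.

-31.8 dBFS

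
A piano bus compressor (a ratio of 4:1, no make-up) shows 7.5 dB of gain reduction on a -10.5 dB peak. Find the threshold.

-20.5 dB

Let T be the threshold. Output overshoot = (input overshoot)/R, so -18 − T = (-10.5 − T)/4.
4·(-18 − T) = -10.5 − T → 3·T = -72 − (-10.5) = -61.5.
T = -61.5/3 = -20.5 dB.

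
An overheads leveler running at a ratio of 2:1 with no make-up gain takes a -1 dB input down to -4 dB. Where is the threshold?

-7 dB

Gain reduction = -1 − (-4) = 3 dB; output overshoot = GR / (R − 1) = 3 / 1 = 3 dB.
Threshold = output − output overshoot = -4 − 3 = -7 dB.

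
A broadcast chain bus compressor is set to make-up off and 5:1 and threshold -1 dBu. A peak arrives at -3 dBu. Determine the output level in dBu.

-3 dBu is 2 dB below the -1 dBu threshold, so no gain reduction is applied.
Output = input = -3 dBu.

-3 dBu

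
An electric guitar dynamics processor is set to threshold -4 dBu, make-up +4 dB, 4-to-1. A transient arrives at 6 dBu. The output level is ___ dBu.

2.5 dBu

Overshoot: 6 − (-4) = 10 dB.
The 10 dB excess becomes 2.5 dB after 4:1 reduction.
That puts the output at -1.5 dBu; make-up adds 4 dB, giving 2.5 dBu.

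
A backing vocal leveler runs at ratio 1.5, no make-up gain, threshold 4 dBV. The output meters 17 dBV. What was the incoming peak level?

23.5 dBV

That's 13 dB above the 4 dBV threshold.
Input overshoot = R × output overshoot = 19.5 dB → input = 4 + 19.5 = 23.5 dBV.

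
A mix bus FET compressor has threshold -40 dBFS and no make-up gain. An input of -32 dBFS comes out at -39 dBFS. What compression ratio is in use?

Input overshoot = -32 − (-40) = 8 dB; output overshoot = -39 − (-40) = 1 dB.
Ratio = 8 / 1 = 8.

8:1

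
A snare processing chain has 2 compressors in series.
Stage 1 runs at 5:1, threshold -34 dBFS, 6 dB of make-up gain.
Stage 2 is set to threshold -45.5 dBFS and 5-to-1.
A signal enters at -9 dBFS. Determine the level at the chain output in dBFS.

-41 dBFS

Stage 1: -9 dBFS is 25 dB over -34 dBFS; at 5:1 that becomes 5 dB over, giving -29 dBFS; +6 dB make-up → -23 dBFS.
Stage 2: 22.5 dB above -45.5 dBFS, reduced 5:1 to 4.5 dB above → -41 dBFS.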